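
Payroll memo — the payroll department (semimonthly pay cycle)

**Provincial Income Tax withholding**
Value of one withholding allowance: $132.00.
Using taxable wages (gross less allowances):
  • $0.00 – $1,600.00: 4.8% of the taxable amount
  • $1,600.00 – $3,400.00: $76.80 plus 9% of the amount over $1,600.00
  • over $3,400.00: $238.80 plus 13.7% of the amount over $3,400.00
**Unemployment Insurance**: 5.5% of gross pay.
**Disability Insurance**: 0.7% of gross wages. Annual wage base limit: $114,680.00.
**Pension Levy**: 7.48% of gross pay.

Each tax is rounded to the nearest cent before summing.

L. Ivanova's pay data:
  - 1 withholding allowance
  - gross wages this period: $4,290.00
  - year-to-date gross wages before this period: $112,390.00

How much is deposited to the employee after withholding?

$3,374.48

Provincial Income Tax: taxable = $4,290.00 − 1×$132.00 = $4,158.00
  $238.80 + 13.7% × ($4,158.00 − $3,400.00) = $238.80 + 13.7% × $758.00 = $342.65
Unemployment Insurance: 5.5% × $4,290.00 = $235.95
Disability Insurance: cap $114,680.00 − YTD $112,390.00 = $2,290.00 subject; 0.7% × $2,290.00 = $16.03
Pension Levy: 7.48% × $4,290.00 = $320.89
Total withheld: $342.65 + $235.95 + $16.03 + $320.89 = $915.52
Net pay: $4,290.00 − $915.52 = $3,374.48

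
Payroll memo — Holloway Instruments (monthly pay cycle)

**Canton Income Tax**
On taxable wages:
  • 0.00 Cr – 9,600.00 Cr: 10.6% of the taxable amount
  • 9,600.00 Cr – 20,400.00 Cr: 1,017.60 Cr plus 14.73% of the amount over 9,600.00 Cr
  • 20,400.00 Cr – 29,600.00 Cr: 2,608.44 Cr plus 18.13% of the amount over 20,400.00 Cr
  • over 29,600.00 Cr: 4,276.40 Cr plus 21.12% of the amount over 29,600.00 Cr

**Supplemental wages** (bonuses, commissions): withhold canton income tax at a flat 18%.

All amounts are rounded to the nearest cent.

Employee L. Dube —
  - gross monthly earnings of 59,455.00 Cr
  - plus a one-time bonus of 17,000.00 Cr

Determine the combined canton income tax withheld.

13,641.78 Cr

Canton Income Tax: taxable = 59,455.00 Cr
  4,276.40 Cr + 21.12% × (59,455.00 Cr − 29,600.00 Cr) = 4,276.40 Cr + 21.12% × 29,855.00 Cr = 10,581.78 Cr
Supplemental (18% flat on bonus): 18% × 17,000.00 Cr = 3,060.00 Cr
Total canton income tax: 10,581.78 Cr + 3,060.00 Cr = 13,641.78 Cr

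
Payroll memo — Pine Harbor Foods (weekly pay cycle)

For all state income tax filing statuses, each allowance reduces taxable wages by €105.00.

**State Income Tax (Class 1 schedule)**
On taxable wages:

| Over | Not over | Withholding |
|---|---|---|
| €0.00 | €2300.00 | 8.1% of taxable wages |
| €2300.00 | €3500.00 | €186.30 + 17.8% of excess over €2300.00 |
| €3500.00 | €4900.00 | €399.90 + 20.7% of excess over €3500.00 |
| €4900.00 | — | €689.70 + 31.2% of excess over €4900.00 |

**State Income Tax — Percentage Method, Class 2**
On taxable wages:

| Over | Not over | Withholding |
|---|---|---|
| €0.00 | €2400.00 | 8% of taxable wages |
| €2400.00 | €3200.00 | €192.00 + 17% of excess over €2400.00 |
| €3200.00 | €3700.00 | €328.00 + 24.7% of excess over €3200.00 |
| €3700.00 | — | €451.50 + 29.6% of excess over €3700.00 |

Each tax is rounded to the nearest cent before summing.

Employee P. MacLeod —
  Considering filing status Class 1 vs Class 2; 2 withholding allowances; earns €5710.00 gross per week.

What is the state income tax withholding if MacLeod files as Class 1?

State Income Tax (Class 1): taxable = €5710.00 − 2×€105.00 = €5500.00
  €689.70 + 31.2% × (€5500.00 − €4900.00) = €689.70 + 31.2% × €600.00 = €876.90

€876.90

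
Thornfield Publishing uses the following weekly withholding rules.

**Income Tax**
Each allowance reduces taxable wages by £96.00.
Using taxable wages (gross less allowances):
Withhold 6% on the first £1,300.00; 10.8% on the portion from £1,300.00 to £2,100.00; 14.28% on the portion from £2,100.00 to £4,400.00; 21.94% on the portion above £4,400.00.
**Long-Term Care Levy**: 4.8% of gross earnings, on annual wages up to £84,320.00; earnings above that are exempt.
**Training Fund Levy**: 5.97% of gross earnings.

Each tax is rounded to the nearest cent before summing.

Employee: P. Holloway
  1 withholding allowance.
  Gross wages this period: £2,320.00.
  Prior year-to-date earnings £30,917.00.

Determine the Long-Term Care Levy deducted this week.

Long-Term Care Levy: 4.8% × £2,320.00 = £111.36

£111.36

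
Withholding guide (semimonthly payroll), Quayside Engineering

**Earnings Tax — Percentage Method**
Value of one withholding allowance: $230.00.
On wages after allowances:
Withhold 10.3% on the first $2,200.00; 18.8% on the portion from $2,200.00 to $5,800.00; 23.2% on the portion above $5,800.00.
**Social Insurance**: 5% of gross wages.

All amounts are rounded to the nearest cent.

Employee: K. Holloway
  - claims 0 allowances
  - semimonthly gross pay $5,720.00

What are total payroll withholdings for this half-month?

Earnings Tax: taxable = $5,720.00
  $226.60 + 18.8% × ($5,720.00 − $2,200.00) = $226.60 + 18.8% × $3,520.00 = $888.36
Social Insurance: 5% × $5,720.00 = $286.00
Total: $888.36 + $286.00 = $1,174.36

$1,174.36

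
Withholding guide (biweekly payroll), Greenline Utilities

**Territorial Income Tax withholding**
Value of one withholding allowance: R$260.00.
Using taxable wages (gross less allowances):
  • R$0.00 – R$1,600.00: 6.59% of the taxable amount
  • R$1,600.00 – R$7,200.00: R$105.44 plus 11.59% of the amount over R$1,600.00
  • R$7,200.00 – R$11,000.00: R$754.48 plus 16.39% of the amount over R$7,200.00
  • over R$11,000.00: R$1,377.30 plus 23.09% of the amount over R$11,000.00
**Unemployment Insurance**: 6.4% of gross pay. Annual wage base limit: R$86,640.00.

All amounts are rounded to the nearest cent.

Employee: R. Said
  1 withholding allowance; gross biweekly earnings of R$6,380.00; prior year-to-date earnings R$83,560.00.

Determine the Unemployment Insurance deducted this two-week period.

R$197.12

Unemployment Insurance: cap R$86,640.00 − YTD R$83,560.00 = R$3,080.00 subject; 6.4% × R$3,080.00 = R$197.12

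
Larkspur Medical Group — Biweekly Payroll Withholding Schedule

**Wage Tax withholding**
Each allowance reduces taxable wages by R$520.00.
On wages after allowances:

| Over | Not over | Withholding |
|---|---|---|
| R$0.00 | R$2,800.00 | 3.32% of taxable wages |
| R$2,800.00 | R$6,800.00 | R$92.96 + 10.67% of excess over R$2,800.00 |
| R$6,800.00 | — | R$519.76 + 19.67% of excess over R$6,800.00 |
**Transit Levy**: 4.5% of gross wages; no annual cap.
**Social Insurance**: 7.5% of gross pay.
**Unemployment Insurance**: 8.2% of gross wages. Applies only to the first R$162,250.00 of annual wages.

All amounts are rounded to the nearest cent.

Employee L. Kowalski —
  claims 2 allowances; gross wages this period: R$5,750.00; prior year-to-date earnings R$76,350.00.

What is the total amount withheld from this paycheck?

Wage Tax: taxable = R$5,750.00 − 2×R$520.00 = R$4,710.00
  R$92.96 + 10.67% × (R$4,710.00 − R$2,800.00) = R$92.96 + 10.67% × R$1,910.00 = R$296.76
Transit Levy: 4.5% × R$5,750.00 = R$258.75
Social Insurance: 7.5% × R$5,750.00 = R$431.25
Unemployment Insurance: 8.2% × R$5,750.00 = R$471.50
Total: R$296.76 + R$258.75 + R$431.25 + R$471.50 = R$1,458.26

R$1,458.26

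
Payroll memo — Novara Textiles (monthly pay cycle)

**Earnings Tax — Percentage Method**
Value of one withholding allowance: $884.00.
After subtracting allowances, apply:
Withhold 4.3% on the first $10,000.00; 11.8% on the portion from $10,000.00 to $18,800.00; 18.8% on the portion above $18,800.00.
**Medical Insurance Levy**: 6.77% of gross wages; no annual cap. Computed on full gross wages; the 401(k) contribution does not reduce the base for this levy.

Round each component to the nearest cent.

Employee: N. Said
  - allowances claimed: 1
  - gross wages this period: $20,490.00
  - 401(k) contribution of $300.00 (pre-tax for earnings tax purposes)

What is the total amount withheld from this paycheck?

Earnings Tax: taxable = $20,490.00 − $300.00 − 1×$884.00 = $19,306.00
  $1,468.40 + 18.8% × ($19,306.00 − $18,800.00) = $1,468.40 + 18.8% × $506.00 = $1,563.53
Medical Insurance Levy: 6.77% × $20,490.00 = $1,387.17
Total: $1,563.53 + $1,387.17 = $2,950.70

$2,950.70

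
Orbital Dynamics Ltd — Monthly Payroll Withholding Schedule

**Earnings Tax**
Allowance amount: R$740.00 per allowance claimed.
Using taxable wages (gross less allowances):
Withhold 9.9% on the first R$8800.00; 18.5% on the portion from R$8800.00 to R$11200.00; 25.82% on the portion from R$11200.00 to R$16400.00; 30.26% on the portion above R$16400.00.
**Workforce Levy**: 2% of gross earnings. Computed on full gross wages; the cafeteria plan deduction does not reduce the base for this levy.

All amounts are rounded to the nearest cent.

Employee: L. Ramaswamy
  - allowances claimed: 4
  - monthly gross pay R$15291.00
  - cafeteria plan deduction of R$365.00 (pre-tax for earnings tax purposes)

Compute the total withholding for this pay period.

Earnings Tax: taxable = R$15291.00 − R$365.00 − 4×R$740.00 = R$11966.00
  R$1315.20 + 25.82% × (R$11966.00 − R$11200.00) = R$1315.20 + 25.82% × R$766.00 = R$1512.98
Workforce Levy: 2% × R$15291.00 = R$305.82
Total: R$1512.98 + R$305.82 = R$1818.80

R$1818.80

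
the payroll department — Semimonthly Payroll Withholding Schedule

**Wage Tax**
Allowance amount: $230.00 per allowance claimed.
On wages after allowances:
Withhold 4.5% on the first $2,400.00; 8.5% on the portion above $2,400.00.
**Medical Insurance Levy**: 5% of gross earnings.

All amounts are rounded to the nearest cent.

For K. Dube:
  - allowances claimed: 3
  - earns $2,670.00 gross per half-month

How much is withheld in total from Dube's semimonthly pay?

Wage Tax: taxable = $2,670.00 − 3×$230.00 = $1,980.00
  4.5% × $1,980.00 = $89.10
Medical Insurance Levy: 5% × $2,670.00 = $133.50
Total: $89.10 + $133.50 = $222.60

$222.60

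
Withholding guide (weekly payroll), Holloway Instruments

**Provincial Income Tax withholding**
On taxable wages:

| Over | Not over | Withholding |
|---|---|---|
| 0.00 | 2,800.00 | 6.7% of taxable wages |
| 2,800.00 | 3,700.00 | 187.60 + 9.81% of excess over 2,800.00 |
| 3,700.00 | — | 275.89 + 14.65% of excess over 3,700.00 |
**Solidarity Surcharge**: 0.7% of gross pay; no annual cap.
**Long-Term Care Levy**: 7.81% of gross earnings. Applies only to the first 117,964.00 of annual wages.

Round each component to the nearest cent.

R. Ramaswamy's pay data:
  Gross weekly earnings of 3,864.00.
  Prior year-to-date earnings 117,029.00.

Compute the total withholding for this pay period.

Provincial Income Tax: taxable = 3,864.00
  275.89 + 14.65% × (3,864.00 − 3,700.00) = 275.89 + 14.65% × 164.00 = 299.92
Solidarity Surcharge: 0.7% × 3,864.00 = 27.05
Long-Term Care Levy: cap 117,964.00 − YTD 117,029.00 = 935.00 subject; 7.81% × 935.00 = 73.02
Total: 299.92 + 27.05 + 73.02 = 399.99

399.99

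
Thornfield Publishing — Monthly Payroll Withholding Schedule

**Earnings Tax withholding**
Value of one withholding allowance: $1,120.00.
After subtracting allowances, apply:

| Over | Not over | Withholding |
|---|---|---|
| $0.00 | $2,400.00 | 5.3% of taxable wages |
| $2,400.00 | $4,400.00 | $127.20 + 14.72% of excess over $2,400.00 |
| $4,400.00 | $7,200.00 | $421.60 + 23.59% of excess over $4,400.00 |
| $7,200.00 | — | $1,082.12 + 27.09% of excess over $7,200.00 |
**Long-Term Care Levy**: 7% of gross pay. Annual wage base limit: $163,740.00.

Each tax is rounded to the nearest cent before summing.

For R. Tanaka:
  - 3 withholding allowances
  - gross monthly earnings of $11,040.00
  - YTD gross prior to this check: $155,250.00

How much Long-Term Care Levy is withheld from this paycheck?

Long-Term Care Levy: cap $163,740.00 − YTD $155,250.00 = $8,490.00 subject; 7% × $8,490.00 = $594.30

$594.30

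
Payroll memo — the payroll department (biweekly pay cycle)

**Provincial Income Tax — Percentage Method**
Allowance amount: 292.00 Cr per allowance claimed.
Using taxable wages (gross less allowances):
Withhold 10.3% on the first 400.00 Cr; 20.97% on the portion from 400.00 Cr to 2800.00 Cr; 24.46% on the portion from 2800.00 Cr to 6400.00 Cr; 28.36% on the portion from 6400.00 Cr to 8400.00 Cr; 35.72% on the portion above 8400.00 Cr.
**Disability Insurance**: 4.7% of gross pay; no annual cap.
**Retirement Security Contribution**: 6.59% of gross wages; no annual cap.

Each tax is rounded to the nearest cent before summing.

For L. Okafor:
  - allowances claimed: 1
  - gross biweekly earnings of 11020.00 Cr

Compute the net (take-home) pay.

Provincial Income Tax: taxable = 11020.00 Cr − 1×292.00 Cr = 10728.00 Cr
  1992.24 Cr + 35.72% × (10728.00 Cr − 8400.00 Cr) = 1992.24 Cr + 35.72% × 2328.00 Cr = 2823.80 Cr
Disability Insurance: 4.7% × 11020.00 Cr = 517.94 Cr
Retirement Security Contribution: 6.59% × 11020.00 Cr = 726.22 Cr
Total withheld: 2823.80 Cr + 517.94 Cr + 726.22 Cr = 4067.96 Cr
Net pay: 11020.00 Cr − 4067.96 Cr = 6952.04 Cr

6952.04 Cr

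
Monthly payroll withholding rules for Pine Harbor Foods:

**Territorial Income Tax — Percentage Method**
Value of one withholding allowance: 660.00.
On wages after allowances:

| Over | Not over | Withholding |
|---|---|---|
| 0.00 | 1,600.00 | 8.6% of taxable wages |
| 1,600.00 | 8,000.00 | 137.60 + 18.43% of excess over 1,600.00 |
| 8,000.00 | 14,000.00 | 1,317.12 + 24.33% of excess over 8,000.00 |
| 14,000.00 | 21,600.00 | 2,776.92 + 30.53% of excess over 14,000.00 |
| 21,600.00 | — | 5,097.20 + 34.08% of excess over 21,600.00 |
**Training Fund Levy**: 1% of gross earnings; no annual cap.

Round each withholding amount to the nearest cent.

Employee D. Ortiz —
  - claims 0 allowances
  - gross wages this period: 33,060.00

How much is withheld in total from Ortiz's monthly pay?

9,333.37

Territorial Income Tax: taxable = 33,060.00
  5,097.20 + 34.08% × (33,060.00 − 21,600.00) = 5,097.20 + 34.08% × 11,460.00 = 9,002.77
Training Fund Levy: 1% × 33,060.00 = 330.60
Total: 9,002.77 + 330.60 = 9,333.37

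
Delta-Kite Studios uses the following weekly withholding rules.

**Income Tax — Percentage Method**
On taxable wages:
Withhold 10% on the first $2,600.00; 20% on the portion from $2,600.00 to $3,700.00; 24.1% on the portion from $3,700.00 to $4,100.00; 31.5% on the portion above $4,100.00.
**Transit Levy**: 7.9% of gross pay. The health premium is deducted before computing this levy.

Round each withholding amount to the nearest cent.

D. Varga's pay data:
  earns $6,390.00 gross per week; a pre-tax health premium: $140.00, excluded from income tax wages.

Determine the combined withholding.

Income Tax: taxable = $6,390.00 − $140.00 = $6,250.00
  $576.40 + 31.5% × ($6,250.00 − $4,100.00) = $576.40 + 31.5% × $2,150.00 = $1,253.65
Transit Levy: 7.9% × $6,250.00 = $493.75
Total: $1,253.65 + $493.75 = $1,747.40

$1,747.40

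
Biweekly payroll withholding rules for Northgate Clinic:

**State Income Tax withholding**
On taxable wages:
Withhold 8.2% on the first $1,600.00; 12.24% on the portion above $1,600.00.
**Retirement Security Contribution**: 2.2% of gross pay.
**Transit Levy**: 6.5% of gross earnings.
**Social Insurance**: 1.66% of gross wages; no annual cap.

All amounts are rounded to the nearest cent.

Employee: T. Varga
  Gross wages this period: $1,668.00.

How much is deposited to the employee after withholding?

State Income Tax: taxable = $1,668.00
  $131.20 + 12.24% × ($1,668.00 − $1,600.00) = $131.20 + 12.24% × $68.00 = $139.52
Retirement Security Contribution: 2.2% × $1,668.00 = $36.70
Transit Levy: 6.5% × $1,668.00 = $108.42
Social Insurance: 1.66% × $1,668.00 = $27.69
Total withheld: $139.52 + $36.70 + $108.42 + $27.69 = $312.33
Net pay: $1,668.00 − $312.33 = $1,355.67

$1,355.67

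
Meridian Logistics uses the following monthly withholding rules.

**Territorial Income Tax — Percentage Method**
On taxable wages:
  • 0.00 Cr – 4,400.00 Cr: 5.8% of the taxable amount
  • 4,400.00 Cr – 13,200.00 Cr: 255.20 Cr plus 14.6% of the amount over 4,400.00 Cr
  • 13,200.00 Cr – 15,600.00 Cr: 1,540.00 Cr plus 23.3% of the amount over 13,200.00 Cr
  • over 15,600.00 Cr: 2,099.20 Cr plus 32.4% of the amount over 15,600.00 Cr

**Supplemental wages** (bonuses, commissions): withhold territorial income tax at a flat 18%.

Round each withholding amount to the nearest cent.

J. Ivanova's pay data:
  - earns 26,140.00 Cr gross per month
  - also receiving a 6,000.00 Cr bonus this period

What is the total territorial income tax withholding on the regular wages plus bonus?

Territorial Income Tax: taxable = 26,140.00 Cr
  2,099.20 Cr + 32.4% × (26,140.00 Cr − 15,600.00 Cr) = 2,099.20 Cr + 32.4% × 10,540.00 Cr = 5,514.16 Cr
Supplemental (18% flat on bonus): 18% × 6,000.00 Cr = 1,080.00 Cr
Total territorial income tax: 5,514.16 Cr + 1,080.00 Cr = 6,594.16 Cr

6,594.16 Cr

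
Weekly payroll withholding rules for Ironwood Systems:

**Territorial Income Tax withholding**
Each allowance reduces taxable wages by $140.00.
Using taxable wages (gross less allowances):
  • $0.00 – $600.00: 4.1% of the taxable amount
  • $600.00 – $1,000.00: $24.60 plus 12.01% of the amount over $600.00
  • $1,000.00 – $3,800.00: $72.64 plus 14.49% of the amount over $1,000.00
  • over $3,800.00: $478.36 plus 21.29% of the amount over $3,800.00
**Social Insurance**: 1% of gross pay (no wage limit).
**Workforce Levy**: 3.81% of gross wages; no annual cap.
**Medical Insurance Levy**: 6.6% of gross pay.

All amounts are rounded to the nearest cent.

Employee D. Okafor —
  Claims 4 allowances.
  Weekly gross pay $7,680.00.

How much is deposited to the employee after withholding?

$5,618.52

Territorial Income Tax: taxable = $7,680.00 − 4×$140.00 = $7,120.00
  $478.36 + 21.29% × ($7,120.00 − $3,800.00) = $478.36 + 21.29% × $3,320.00 = $1,185.19
Social Insurance: 1% × $7,680.00 = $76.80
Workforce Levy: 3.81% × $7,680.00 = $292.61
Medical Insurance Levy: 6.6% × $7,680.00 = $506.88
Total withheld: $1,185.19 + $76.80 + $292.61 + $506.88 = $2,061.48
Net pay: $7,680.00 − $2,061.48 = $5,618.52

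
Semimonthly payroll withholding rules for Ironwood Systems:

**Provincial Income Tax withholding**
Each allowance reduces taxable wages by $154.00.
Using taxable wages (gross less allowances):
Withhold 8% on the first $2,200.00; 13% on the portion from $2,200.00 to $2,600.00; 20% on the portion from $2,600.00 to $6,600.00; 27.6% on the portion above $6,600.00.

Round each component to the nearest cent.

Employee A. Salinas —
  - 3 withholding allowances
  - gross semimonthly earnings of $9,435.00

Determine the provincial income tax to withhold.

$1,682.95

Provincial Income Tax: taxable = $9,435.00 − 3×$154.00 = $8,973.00
  $1,028.00 + 27.6% × ($8,973.00 − $6,600.00) = $1,028.00 + 27.6% × $2,373.00 = $1,682.95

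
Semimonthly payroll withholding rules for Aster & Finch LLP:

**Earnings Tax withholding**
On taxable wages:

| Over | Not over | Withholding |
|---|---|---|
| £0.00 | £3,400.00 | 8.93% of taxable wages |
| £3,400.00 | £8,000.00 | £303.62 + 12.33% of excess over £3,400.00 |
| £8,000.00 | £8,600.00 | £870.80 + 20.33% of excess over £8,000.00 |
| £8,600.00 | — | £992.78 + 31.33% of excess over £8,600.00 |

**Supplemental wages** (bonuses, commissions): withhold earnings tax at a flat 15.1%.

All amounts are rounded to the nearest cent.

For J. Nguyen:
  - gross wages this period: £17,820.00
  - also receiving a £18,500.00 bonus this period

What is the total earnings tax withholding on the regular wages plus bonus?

£6,674.91

Earnings Tax: taxable = £17,820.00
  £992.78 + 31.33% × (£17,820.00 − £8,600.00) = £992.78 + 31.33% × £9,220.00 = £3,881.41
Supplemental (15.1% flat on bonus): 15.1% × £18,500.00 = £2,793.50
Total earnings tax: £3,881.41 + £2,793.50 = £6,674.91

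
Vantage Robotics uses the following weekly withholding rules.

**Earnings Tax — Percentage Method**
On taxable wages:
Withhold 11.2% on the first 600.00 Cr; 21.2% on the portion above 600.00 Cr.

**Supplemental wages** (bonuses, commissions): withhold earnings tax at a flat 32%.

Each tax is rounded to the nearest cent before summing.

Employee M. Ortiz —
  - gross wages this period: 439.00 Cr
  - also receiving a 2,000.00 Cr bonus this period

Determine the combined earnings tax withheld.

Earnings Tax: taxable = 439.00 Cr
  11.2% × 439.00 Cr = 49.17 Cr
Supplemental (32% flat on bonus): 32% × 2,000.00 Cr = 640.00 Cr
Total earnings tax: 49.17 Cr + 640.00 Cr = 689.17 Cr

689.17 Cr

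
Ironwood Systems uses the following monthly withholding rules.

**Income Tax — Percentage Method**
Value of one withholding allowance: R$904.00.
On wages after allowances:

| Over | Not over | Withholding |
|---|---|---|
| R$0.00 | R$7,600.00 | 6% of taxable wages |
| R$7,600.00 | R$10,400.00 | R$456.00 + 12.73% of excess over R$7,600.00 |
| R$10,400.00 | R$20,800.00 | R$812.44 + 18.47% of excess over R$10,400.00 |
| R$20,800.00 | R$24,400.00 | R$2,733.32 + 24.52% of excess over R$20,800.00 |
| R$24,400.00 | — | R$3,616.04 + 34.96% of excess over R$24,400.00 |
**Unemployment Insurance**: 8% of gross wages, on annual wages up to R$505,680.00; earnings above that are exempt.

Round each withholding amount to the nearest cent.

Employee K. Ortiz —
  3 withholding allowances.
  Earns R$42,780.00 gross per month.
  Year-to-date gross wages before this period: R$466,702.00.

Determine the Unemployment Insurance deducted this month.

Unemployment Insurance: cap R$505,680.00 − YTD R$466,702.00 = R$38,978.00 subject; 8% × R$38,978.00 = R$3,118.24

R$3,118.24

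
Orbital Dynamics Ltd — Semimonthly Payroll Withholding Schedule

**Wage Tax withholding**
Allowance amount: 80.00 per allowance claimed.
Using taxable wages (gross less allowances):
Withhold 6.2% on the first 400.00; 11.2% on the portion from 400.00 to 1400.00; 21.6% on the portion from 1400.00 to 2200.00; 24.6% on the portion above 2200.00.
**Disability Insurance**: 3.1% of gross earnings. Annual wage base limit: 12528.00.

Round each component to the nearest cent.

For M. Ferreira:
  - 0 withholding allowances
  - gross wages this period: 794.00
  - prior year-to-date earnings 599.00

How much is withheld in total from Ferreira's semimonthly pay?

Wage Tax: taxable = 794.00
  24.80 + 11.2% × (794.00 − 400.00) = 24.80 + 11.2% × 394.00 = 68.93
Disability Insurance: 3.1% × 794.00 = 24.61
Total: 68.93 + 24.61 = 93.54

93.54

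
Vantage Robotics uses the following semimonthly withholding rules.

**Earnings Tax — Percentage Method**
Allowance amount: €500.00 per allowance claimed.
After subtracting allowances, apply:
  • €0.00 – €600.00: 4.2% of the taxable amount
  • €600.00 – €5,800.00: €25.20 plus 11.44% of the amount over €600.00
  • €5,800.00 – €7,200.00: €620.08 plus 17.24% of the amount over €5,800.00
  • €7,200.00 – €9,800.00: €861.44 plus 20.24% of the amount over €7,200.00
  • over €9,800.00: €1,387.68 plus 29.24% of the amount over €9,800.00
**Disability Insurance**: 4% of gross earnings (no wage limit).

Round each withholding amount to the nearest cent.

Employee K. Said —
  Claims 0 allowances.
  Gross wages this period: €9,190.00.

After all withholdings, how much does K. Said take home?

€7,558.18

Earnings Tax: taxable = €9,190.00
  €861.44 + 20.24% × (€9,190.00 − €7,200.00) = €861.44 + 20.24% × €1,990.00 = €1,264.22
Disability Insurance: 4% × €9,190.00 = €367.60
Total withheld: €1,264.22 + €367.60 = €1,631.82
Net pay: €9,190.00 − €1,631.82 = €7,558.18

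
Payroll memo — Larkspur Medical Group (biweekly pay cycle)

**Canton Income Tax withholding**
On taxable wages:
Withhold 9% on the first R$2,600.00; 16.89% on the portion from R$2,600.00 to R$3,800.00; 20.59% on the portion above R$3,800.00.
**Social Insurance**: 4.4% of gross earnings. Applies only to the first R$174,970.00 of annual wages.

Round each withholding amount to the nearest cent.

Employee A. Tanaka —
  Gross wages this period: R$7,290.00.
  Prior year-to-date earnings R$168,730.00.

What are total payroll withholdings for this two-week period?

Canton Income Tax: taxable = R$7,290.00
  R$436.68 + 20.59% × (R$7,290.00 − R$3,800.00) = R$436.68 + 20.59% × R$3,490.00 = R$1,155.27
Social Insurance: cap R$174,970.00 − YTD R$168,730.00 = R$6,240.00 subject; 4.4% × R$6,240.00 = R$274.56
Total: R$1,155.27 + R$274.56 = R$1,429.83

R$1,429.83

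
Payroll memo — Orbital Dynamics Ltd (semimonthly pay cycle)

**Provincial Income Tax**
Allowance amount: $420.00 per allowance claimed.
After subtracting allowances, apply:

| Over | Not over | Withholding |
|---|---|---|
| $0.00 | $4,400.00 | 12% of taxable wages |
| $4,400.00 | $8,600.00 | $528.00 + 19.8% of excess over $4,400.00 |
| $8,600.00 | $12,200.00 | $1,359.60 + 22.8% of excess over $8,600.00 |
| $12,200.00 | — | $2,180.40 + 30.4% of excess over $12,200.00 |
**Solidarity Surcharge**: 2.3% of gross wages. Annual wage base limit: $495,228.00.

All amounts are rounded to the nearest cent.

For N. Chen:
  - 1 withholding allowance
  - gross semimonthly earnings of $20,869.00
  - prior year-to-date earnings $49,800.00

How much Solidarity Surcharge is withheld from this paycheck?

$479.99

Solidarity Surcharge: 2.3% × $20,869.00 = $479.99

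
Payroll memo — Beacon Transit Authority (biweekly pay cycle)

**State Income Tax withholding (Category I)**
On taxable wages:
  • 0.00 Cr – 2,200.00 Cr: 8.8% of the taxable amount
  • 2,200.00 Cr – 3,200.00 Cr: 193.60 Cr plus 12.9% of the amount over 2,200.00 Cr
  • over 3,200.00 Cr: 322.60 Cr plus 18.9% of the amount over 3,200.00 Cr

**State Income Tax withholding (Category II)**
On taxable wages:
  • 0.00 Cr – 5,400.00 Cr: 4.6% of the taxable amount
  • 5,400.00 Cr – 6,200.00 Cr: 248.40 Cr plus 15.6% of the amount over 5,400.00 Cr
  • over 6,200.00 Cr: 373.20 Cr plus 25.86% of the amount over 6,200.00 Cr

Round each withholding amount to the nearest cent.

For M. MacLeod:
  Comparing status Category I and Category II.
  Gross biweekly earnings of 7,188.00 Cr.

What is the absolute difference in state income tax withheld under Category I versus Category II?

State Income Tax (Category I): taxable = 7,188.00 Cr
  322.60 Cr + 18.9% × (7,188.00 Cr − 3,200.00 Cr) = 322.60 Cr + 18.9% × 3,988.00 Cr = 1,076.33 Cr
State Income Tax (Category II): taxable = 7,188.00 Cr
  373.20 Cr + 25.86% × (7,188.00 Cr − 6,200.00 Cr) = 373.20 Cr + 25.86% × 988.00 Cr = 628.70 Cr
Difference: |1,076.33 Cr − 628.70 Cr| = 447.63 Cr (higher under Category I)

447.63 Cr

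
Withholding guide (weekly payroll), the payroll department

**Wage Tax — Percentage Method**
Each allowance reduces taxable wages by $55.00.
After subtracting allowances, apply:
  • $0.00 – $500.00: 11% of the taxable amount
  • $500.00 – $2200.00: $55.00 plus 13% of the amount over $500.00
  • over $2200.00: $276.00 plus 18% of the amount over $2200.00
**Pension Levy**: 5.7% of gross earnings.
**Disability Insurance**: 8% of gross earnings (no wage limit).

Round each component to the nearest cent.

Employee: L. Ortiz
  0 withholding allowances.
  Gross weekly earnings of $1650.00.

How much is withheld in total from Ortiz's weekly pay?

$430.55

Wage Tax: taxable = $1650.00
  $55.00 + 13% × ($1650.00 − $500.00) = $55.00 + 13% × $1150.00 = $204.50
Pension Levy: 5.7% × $1650.00 = $94.05
Disability Insurance: 8% × $1650.00 = $132.00
Total: $204.50 + $94.05 + $132.00 = $430.55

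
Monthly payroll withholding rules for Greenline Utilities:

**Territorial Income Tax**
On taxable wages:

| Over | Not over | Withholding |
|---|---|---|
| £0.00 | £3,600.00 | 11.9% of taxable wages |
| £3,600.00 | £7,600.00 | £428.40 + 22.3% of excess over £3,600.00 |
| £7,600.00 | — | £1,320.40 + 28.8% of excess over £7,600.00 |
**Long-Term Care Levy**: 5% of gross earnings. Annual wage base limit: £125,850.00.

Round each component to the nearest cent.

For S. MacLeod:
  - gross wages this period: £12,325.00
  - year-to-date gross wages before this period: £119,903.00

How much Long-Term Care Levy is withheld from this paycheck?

£297.35

Long-Term Care Levy: cap £125,850.00 − YTD £119,903.00 = £5,947.00 subject; 5% × £5,947.00 = £297.35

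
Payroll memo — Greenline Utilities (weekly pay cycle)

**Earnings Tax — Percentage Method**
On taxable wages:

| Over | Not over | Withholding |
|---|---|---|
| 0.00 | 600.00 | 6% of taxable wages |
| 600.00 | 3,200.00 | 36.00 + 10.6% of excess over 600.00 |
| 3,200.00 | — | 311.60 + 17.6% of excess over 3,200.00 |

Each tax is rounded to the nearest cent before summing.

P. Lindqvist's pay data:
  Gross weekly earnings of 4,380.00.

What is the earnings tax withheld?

Earnings Tax: taxable = 4,380.00
  311.60 + 17.6% × (4,380.00 − 3,200.00) = 311.60 + 17.6% × 1,180.00 = 519.28

519.28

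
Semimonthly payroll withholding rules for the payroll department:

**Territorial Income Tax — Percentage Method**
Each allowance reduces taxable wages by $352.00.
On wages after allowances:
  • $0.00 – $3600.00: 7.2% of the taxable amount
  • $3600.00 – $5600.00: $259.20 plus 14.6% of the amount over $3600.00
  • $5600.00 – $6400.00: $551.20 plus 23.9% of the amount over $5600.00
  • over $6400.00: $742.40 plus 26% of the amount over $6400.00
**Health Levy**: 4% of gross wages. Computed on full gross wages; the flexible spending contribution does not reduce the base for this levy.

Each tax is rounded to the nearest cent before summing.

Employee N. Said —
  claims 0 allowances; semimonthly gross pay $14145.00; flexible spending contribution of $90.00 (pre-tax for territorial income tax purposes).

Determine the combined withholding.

Territorial Income Tax: taxable = $14145.00 − $90.00 = $14055.00
  $742.40 + 26% × ($14055.00 − $6400.00) = $742.40 + 26% × $7655.00 = $2732.70
Health Levy: 4% × $14145.00 = $565.80
Total: $2732.70 + $565.80 = $3298.50

$3298.50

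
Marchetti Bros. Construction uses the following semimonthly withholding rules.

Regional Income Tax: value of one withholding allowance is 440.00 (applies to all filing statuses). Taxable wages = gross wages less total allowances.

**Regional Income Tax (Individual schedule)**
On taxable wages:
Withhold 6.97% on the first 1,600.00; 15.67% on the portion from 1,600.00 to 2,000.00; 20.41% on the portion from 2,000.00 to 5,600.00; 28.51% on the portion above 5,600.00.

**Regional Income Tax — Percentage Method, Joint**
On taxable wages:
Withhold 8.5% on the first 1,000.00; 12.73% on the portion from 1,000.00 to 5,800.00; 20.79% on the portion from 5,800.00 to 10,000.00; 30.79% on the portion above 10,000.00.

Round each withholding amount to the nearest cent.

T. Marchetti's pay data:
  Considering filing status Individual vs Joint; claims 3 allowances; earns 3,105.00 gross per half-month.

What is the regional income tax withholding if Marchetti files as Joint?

Regional Income Tax (Joint): taxable = 3,105.00 − 3×440.00 = 1,785.00
  85.00 + 12.73% × (1,785.00 − 1,000.00) = 85.00 + 12.73% × 785.00 = 184.93

184.93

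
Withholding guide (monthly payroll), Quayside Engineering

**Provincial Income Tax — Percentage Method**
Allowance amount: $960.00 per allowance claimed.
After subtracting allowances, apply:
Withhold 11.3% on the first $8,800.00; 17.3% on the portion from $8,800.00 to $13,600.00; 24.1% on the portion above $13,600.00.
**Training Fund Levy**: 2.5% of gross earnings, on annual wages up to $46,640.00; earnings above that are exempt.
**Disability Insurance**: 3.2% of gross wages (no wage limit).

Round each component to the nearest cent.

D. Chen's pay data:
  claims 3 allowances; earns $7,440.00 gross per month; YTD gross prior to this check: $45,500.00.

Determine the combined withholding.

Provincial Income Tax: taxable = $7,440.00 − 3×$960.00 = $4,560.00
  11.3% × $4,560.00 = $515.28
Training Fund Levy: cap $46,640.00 − YTD $45,500.00 = $1,140.00 subject; 2.5% × $1,140.00 = $28.50
Disability Insurance: 3.2% × $7,440.00 = $238.08
Total: $515.28 + $28.50 + $238.08 = $781.86

$781.86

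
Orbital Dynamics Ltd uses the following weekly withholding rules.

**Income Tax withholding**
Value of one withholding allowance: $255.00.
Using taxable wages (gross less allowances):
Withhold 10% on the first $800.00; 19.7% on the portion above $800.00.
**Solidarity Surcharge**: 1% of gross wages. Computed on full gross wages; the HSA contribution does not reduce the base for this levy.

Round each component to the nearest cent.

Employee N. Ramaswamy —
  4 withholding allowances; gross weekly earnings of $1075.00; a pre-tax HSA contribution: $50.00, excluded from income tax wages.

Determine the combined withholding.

$11.25

Income Tax: taxable = $1075.00 − $50.00 − 4×$255.00 = $5.00
  10% × $5.00 = $0.50
Solidarity Surcharge: 1% × $1075.00 = $10.75
Total: $0.50 + $10.75 = $11.25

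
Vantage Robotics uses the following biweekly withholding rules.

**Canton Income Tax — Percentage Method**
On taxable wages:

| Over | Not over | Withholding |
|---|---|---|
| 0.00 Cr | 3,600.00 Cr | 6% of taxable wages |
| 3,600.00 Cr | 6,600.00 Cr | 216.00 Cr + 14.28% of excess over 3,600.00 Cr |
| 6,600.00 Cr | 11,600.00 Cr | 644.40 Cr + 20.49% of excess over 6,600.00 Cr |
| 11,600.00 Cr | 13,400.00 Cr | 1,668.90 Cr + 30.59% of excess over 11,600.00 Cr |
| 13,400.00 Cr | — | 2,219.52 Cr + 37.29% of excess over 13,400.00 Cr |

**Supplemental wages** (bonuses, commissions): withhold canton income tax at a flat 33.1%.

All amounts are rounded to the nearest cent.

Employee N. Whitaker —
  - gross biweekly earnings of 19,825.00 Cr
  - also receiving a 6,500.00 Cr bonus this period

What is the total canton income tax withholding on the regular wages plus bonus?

6,766.90 Cr

Canton Income Tax: taxable = 19,825.00 Cr
  2,219.52 Cr + 37.29% × (19,825.00 Cr − 13,400.00 Cr) = 2,219.52 Cr + 37.29% × 6,425.00 Cr = 4,615.40 Cr
Supplemental (33.1% flat on bonus): 33.1% × 6,500.00 Cr = 2,151.50 Cr
Total canton income tax: 4,615.40 Cr + 2,151.50 Cr = 6,766.90 Cr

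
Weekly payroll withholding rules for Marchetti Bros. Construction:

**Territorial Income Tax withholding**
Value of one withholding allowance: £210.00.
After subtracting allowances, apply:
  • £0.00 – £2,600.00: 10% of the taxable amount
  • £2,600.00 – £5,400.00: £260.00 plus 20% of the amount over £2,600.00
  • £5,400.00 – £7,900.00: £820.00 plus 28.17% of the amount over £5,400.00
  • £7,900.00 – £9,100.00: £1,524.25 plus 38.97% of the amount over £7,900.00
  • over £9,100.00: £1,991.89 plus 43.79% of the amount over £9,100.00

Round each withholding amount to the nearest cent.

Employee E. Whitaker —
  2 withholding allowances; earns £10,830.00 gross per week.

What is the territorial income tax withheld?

Territorial Income Tax: taxable = £10,830.00 − 2×£210.00 = £10,410.00
  £1,991.89 + 43.79% × (£10,410.00 − £9,100.00) = £1,991.89 + 43.79% × £1,310.00 = £2,565.54

£2,565.54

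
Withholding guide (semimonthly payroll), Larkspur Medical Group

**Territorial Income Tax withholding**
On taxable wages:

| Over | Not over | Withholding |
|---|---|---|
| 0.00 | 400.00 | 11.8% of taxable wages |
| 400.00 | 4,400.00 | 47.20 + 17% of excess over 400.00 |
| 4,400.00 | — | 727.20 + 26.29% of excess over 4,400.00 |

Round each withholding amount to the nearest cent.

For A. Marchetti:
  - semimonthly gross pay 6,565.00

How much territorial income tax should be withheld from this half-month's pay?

1,296.38

Territorial Income Tax: taxable = 6,565.00
  727.20 + 26.29% × (6,565.00 − 4,400.00) = 727.20 + 26.29% × 2,165.00 = 1,296.38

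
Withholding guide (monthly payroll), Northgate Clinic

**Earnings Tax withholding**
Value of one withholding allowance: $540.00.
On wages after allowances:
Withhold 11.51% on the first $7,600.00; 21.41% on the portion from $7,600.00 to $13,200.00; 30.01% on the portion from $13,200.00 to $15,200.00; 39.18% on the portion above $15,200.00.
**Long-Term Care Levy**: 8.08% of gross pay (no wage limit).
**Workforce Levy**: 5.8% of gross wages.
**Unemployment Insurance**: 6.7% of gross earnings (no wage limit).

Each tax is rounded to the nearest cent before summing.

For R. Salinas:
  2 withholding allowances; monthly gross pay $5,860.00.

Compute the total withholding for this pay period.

$1,756.17

Earnings Tax: taxable = $5,860.00 − 2×$540.00 = $4,780.00
  11.51% × $4,780.00 = $550.18
Long-Term Care Levy: 8.08% × $5,860.00 = $473.49
Workforce Levy: 5.8% × $5,860.00 = $339.88
Unemployment Insurance: 6.7% × $5,860.00 = $392.62
Total: $550.18 + $473.49 + $339.88 + $392.62 = $1,756.17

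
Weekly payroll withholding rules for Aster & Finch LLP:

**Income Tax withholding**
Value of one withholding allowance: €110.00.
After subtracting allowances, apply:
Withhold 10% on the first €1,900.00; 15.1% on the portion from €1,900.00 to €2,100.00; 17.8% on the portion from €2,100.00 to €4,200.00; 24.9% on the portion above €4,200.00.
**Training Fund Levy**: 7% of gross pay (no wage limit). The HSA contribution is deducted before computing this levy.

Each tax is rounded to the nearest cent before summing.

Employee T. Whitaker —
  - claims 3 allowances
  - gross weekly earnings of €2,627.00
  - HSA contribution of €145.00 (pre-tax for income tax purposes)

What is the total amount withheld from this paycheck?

€403.20

Income Tax: taxable = €2,627.00 − €145.00 − 3×€110.00 = €2,152.00
  €220.20 + 17.8% × (€2,152.00 − €2,100.00) = €220.20 + 17.8% × €52.00 = €229.46
Training Fund Levy: 7% × €2,482.00 = €173.74
Total: €229.46 + €173.74 = €403.20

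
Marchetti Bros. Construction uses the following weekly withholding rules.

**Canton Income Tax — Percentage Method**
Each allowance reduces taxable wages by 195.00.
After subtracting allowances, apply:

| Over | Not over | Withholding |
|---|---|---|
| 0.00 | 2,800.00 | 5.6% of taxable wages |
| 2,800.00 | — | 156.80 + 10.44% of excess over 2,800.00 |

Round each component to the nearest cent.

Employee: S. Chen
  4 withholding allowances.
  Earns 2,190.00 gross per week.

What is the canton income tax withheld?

Canton Income Tax: taxable = 2,190.00 − 4×195.00 = 1,410.00
  5.6% × 1,410.00 = 78.96

78.96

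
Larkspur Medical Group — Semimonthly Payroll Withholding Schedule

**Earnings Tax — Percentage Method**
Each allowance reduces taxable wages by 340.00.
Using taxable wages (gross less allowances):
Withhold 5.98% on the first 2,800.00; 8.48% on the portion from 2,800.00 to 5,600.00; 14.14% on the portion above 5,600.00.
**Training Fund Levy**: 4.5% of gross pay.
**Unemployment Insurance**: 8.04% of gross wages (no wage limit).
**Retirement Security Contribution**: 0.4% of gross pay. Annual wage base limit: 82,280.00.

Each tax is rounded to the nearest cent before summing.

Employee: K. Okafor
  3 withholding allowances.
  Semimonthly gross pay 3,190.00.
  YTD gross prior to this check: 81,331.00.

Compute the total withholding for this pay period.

Earnings Tax: taxable = 3,190.00 − 3×340.00 = 2,170.00
  5.98% × 2,170.00 = 129.77
Training Fund Levy: 4.5% × 3,190.00 = 143.55
Unemployment Insurance: 8.04% × 3,190.00 = 256.48
Retirement Security Contribution: cap 82,280.00 − YTD 81,331.00 = 949.00 subject; 0.4% × 949.00 = 3.80
Total: 129.77 + 143.55 + 256.48 + 3.80 = 533.60

533.60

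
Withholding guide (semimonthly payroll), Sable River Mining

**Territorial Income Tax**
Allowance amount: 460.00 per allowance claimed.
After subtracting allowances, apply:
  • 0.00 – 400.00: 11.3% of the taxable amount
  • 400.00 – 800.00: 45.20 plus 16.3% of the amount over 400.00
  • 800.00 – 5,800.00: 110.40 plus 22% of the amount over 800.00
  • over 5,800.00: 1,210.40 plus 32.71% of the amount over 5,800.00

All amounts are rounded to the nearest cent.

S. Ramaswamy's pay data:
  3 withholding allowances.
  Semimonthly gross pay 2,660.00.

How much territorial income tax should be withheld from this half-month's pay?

216.00

Territorial Income Tax: taxable = 2,660.00 − 3×460.00 = 1,280.00
  110.40 + 22% × (1,280.00 − 800.00) = 110.40 + 22% × 480.00 = 216.00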